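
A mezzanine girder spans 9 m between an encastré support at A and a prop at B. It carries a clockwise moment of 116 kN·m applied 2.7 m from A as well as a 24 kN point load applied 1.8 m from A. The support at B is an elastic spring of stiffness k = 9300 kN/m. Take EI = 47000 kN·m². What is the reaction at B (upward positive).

R_B = 10.98 kN

Remove the prop at B; the released (primary) structure is a cantilever built in at A.
Primary-structure tip deflection at B by superposition:
  clockwise couple 116 at a = 2.7: M₀a(2L − a)/(2EI) = 2396/EI
  point load 24 at a = 1.8: Pa²(3L − a)/(6EI) = 326.6/EI
  δ_0 = 2723/EI
Flexibility coefficient — unit upward force at B: δ_{BB} = L³/(3EI) = 243/EI.
With EI = 47000 kN·m²: δ_0 = 0.057927 m and δ_{BB} = 0.00517 m/kN.
Compatibility — the spring shortens by R_B/k under the reaction it provides: δ_0 − R_B·δ_{BB} = R_B/k. With 1/k = 0.000108 m/kN, R_B = δ_0 / (δ_{BB} + 1/k) = 0.057927 / (0.00517 + 0.000108) = 10.98 kN.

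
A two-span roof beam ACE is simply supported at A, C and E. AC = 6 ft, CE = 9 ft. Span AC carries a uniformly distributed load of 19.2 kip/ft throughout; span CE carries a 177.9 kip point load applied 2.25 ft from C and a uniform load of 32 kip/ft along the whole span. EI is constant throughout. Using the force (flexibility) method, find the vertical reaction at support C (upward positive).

R_C = 442.4 kip

Take M_C as the redundant. Released structure: two simple spans AC and CE with a hinge at C.
Discontinuity in slope at C on the released structure — sum the simple-span end rotations:
  span AC: UDL 19.2: wL³/(24EI) = 172.8/EI
  span CE: point load 177.9 at a = 2.25: Pab(L + b)/(6LEI) = 788/EI
  span CE: UDL 32: wL³/(24EI) = 972/EI
  relative rotation θ_0 = (172.8 + 1760)/EI = 1933/EI
A unit hogging moment at C produces rotation L₁/(3EI) + L₂/(3EI) = 5/EI.
Compatibility: M_C·(L₁+L₂)/(3EI) = θ_0, giving M_C = 386.6 kip·ft (hogging).
Span AC, ΣM about A with M_C applied at C: R_C^{AC}·6 = 345.6 + 386.6, so R_C^{AC} = 122 kip and R_A = 115.2 − 122 = -6.828 kip.
Span CE, ΣM about E: R_C^{CE}·9 = 2497 + 386.6, so R_C^{CE} = 320.4 kip and R_E = 465.9 − 320.4 = 145.5 kip.
R_C = 122 + 320.4 = 442.4 kip.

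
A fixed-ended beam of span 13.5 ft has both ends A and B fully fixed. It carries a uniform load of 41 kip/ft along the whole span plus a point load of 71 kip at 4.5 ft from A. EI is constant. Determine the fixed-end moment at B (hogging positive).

M_B = 693.7 kip·ft

Release both end moments; the primary structure is a simply-supported span AB with redundants M_A and M_B.
On the primary (simply-supported) span, the end slopes from the loading are:
  at A: UDL 41: wL³/(24EI) = 4203/EI
  at B: UDL 41: wL³/(24EI) = 4203/EI
  at A: point load 71 at a = 4.5: Pab(L + b)/(6LEI) = 798.8/EI
  at B: point load 71 at a = 4.5: Pab(L + a)/(6LEI) = 639/EI
  θ_A0 = 5002/EI,  θ_B0 = 4842/EI
Flexibility coefficients: a unit moment at one end gives L/(3EI) there and L/(6EI) at the far end, so f₁₁ = f₂₂ = 4.5/EI and f₁₂ = f₂₁ = 2.25/EI.
Compatibility — zero rotation at each built-in end:
  4.5 M_A + 2.25 M_B = 5002
  2.25 M_A + 4.5 M_B = 4842
Solving the pair gives M_A = 764.7 kip·ft and M_B = 693.7 kip·ft (hogging).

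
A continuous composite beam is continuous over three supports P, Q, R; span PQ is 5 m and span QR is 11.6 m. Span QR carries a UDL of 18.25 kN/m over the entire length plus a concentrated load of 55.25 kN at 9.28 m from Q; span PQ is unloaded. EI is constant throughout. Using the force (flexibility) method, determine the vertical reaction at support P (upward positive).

R_P = -51.5 kN

Insert a hinge at Q; M_Q is the redundant, and each span becomes simply supported.
Rotations at Q on the released spans (each span's end-slope, ×1/EI):
  span QR: UDL 18.25: wL³/(24EI) = 1187/EI
  span QR: point load 55.25 at a = 9.28: Pab(L + b)/(6LEI) = 237.9/EI
  relative rotation θ_0 = (0 + 1425)/EI = 1425/EI
A unit hogging moment at Q produces rotation L₁/(3EI) + L₂/(3EI) = 5.533/EI.
Slope continuity at Q: θ_0 = M_Q·5.533/EI, so M_Q = 1425/5.533 = 257.5 kN·m (hogging).
Span PQ, ΣM about P with M_Q applied at Q: R_Q^{PQ}·5 = 0 + 257.5, so R_Q^{PQ} = 51.5 kN and R_P = 0 − 51.5 = -51.5 kN.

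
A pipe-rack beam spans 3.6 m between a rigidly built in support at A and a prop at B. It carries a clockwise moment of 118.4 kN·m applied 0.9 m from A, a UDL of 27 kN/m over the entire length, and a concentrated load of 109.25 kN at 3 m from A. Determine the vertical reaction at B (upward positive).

R_B = 140.2 kN

Remove the prop at B; the released (primary) structure is a cantilever built in at A.
Deflection at B on the released cantilever, summing each load's contribution:
  clockwise couple 118.4 at a = 0.9: M₀a(2L − a)/(2EI) = 335.7/EI
  UDL 27: wL⁴/(8EI) = 566.9/EI
  point load 109.25 at a = 3: Pa²(3L − a)/(6EI) = 1278/EI
  δ_0 = 2181/EI
Tip deflection under a unit load at B: L³/(3EI) = 15.55/EI.
Compatibility at B: δ_0 − R_B·δ_{BB} = 0, so R_B = 2181/15.55 = 140.2 kN.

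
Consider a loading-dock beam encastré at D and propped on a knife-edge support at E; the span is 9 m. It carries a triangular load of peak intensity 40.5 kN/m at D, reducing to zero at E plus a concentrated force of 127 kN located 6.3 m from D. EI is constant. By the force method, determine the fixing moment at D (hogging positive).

Release the roller at E. Primary structure: cantilever fixed at D.
Downward deflection at the released point E due to the loads:
  triangular load, peak 40.5 at the fixed end: w₀L⁴/(30EI) = 8857/EI
  point load 127 at a = 6.3: Pa²(3L − a)/(6EI) = 17390/EI
  δ_0 = 26248/EI
Flexibility coefficient — unit upward force at E: δ_{EE} = L³/(3EI) = 243/EI.
Compatibility at E: δ_0 − R_E·δ_{EE} = 0, so R_E = 26248/243 = 108 kN.
Moment equilibrium about D: M_D = Σ(load moments about D) − R_E·L = 1347 − 108×9 = 374.7 kN·m.

M_D = 374.7 kN·m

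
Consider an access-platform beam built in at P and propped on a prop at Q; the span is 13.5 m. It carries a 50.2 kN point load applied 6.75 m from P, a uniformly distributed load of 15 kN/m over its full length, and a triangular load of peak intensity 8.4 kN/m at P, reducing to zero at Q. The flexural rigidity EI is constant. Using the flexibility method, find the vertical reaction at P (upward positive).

R_P = 206.4 kN

Choose R_Q as the redundant. The primary structure is the cantilever fixed at P.
Free-end deflection of the primary structure under the applied loading (downward +):
  point load 50.2 at a = 6.75: Pa²(3L − a)/(6EI) = 12866/EI
  UDL 15: wL⁴/(8EI) = 62278/EI
  triangular load, peak 8.4 at the fixed end: w₀L⁴/(30EI) = 9300/EI
  δ_0 = 84444/EI
Flexibility coefficient — unit upward force at Q: δ_{QQ} = L³/(3EI) = 820.1/EI.
The prop prevents deflection at Q: R_Q = δ_0/δ_{QQ} = 84444/820.1 = 103 kN.
Vertical equilibrium: R_P = ΣP − R_Q = 309.4 − 103 = 206.4 kN.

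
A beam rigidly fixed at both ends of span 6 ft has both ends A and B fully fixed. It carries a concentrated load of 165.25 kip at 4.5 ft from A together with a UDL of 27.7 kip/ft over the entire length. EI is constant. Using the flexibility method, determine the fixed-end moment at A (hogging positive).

Release both end moments; the primary structure is a simply-supported span AB with redundants M_A and M_B.
Simple-span end rotations at A and B under the given loads:
  at A: point load 165.25 at a = 4.5: Pab(L + b)/(6LEI) = 232.4/EI
  at B: point load 165.25 at a = 4.5: Pab(L + a)/(6LEI) = 325.3/EI
  at A: UDL 27.7: wL³/(24EI) = 249.3/EI
  at B: UDL 27.7: wL³/(24EI) = 249.3/EI
  θ_A0 = 481.7/EI,  θ_B0 = 574.6/EI
Flexibility coefficients: a unit moment at one end gives L/(3EI) there and L/(6EI) at the far end, so f₁₁ = f₂₂ = 2/EI and f₁₂ = f₂₁ = 1/EI.
Compatibility — zero rotation at each built-in end:
  2 M_A + 1 M_B = 481.7
  1 M_A + 2 M_B = 574.6
Solving the pair gives M_A = 129.6 kip·ft and M_B = 222.5 kip·ft (hogging).

M_A = 129.6 kip·ft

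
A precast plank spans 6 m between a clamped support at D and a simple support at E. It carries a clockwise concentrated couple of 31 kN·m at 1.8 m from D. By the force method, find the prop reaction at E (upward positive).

Take the reaction at E as the redundant and release it; the primary structure is a cantilever fixed at D.
Primary-structure tip deflection at E by superposition:
  clockwise couple 31 at a = 1.8: M₀a(2L − a)/(2EI) = 284.6/EI
Tip deflection under a unit load at E: L³/(3EI) = 72/EI.
Compatibility at E: δ_0 − R_E·δ_{EE} = 0, so R_E = 284.6/72 = 3.953 kN.

R_E = 3.953 kN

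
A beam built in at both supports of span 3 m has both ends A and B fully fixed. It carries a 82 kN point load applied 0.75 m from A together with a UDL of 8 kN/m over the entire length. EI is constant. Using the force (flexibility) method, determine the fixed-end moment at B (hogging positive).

M_B = 17.53 kN·m

Take the two fixed-end moments M_A, M_B as redundants; the released structure is the simple span AB.
End rotations of the released simple span under the applied load (×1/EI):
  at A: point load 82 at a = 0.75: Pab(L + b)/(6LEI) = 40.36/EI
  at B: point load 82 at a = 0.75: Pab(L + a)/(6LEI) = 28.83/EI
  at A: UDL 8: wL³/(24EI) = 9/EI
  at B: UDL 8: wL³/(24EI) = 9/EI
  θ_A0 = 49.36/EI,  θ_B0 = 37.83/EI
Flexibility coefficients: a unit moment at one end gives L/(3EI) there and L/(6EI) at the far end, so f₁₁ = f₂₂ = 1/EI and f₁₂ = f₂₁ = 0.5/EI.
Compatibility — zero rotation at each built-in end:
  1 M_A + 0.5 M_B = 49.36
  0.5 M_A + 1 M_B = 37.83
Solving the pair gives M_A = 40.59 kN·m and M_B = 17.53 kN·m (hogging).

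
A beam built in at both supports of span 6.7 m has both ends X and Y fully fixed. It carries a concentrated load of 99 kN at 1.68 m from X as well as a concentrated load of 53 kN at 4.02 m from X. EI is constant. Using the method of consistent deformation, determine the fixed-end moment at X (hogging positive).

Release both end moments; the primary structure is a simply-supported span XY with redundants M_X and M_Y.
End rotations of the released simple span under the applied load (×1/EI):
  at X: point load 99 at a = 1.68: Pab(L + b)/(6LEI) = 243.4/EI
  at Y: point load 99 at a = 1.68: Pab(L + a)/(6LEI) = 174/EI
  at X: point load 53 at a = 4.02: Pab(L + b)/(6LEI) = 133.2/EI
  at Y: point load 53 at a = 4.02: Pab(L + a)/(6LEI) = 152.3/EI
  θ_X0 = 376.6/EI,  θ_Y0 = 326.3/EI
Flexibility coefficients: a unit moment at one end gives L/(3EI) there and L/(6EI) at the far end, so f₁₁ = f₂₂ = 2.233/EI and f₁₂ = f₂₁ = 1.117/EI.
Compatibility — zero rotation at each built-in end:
  2.233 M_X + 1.117 M_Y = 376.6
  1.117 M_X + 2.233 M_Y = 326.3
Solving the pair gives M_X = 127.5 kN·m and M_Y = 82.38 kN·m (hogging).

M_X = 127.5 kN·m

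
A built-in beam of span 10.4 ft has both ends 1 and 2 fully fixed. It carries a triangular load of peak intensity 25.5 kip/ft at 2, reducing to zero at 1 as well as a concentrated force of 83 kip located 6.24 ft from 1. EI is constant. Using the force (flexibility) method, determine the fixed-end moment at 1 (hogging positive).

Release both end moments; the primary structure is a simply-supported span 12 with redundants M_1 and M_2.
End rotations of the released simple span under the applied load (×1/EI):
  at 1: triangular load, peak 25.5: 7w₀L³/(360EI) = 557.7/EI
  at 2: triangular load, peak 25.5: w₀L³/(45EI) = 637.4/EI
  at 1: point load 83 at a = 6.24: Pab(L + b)/(6LEI) = 502.7/EI
  at 2: point load 83 at a = 6.24: Pab(L + a)/(6LEI) = 574.5/EI
  θ_10 = 1060/EI,  θ_20 = 1212/EI
Flexibility coefficients: a unit moment at one end gives L/(3EI) there and L/(6EI) at the far end, so f₁₁ = f₂₂ = 3.467/EI and f₁₂ = f₂₁ = 1.733/EI.
Compatibility — zero rotation at each built-in end:
  3.467 M_1 + 1.733 M_2 = 1060
  1.733 M_1 + 3.467 M_2 = 1212
Solving the pair gives M_1 = 174.8 kip·ft and M_2 = 262.2 kip·ft (hogging).

M_1 = 174.8 kip·ft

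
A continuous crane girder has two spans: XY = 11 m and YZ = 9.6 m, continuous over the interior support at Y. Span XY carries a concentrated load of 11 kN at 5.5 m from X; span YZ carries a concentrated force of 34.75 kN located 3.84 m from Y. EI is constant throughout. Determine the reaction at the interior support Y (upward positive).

R_Y = 34.54 kN

Insert a hinge at Y; M_Y is the redundant, and each span becomes simply supported.
Rotations at Y on the released spans (each span's end-slope, ×1/EI):
  span XY: point load 11 at a = 5.5: Pab(L + a)/(6LEI) = 83.19/EI
  span YZ: point load 34.75 at a = 3.84: Pab(L + b)/(6LEI) = 205/EI
  relative rotation θ_0 = (83.19 + 205)/EI = 288.2/EI
A unit hogging moment at Y produces rotation L₁/(3EI) + L₂/(3EI) = 6.867/EI.
Slope continuity at Y: θ_0 = M_Y·6.867/EI, so M_Y = 288.2/6.867 = 41.96 kN·m (hogging).
Span XY, ΣM about X with M_Y applied at Y: R_Y^{XY}·11 = 60.5 + 41.96, so R_Y^{XY} = 9.315 kN and R_X = 11 − 9.315 = 1.685 kN.
Span YZ, ΣM about Z: R_Y^{YZ}·9.6 = 200.2 + 41.96, so R_Y^{YZ} = 25.22 kN and R_Z = 34.75 − 25.22 = 9.529 kN.
R_Y = 9.315 + 25.22 = 34.54 kN.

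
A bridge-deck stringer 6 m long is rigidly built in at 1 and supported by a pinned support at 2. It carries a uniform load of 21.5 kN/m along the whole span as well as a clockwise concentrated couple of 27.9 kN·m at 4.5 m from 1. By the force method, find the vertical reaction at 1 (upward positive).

R_1 = 74.09 kN

Take the reaction at 2 as the redundant and release it; the primary structure is a cantilever fixed at 1.
Free-end deflection of the primary structure under the applied loading (downward +):
  UDL 21.5: wL⁴/(8EI) = 3483/EI
  clockwise couple 27.9 at a = 4.5: M₀a(2L − a)/(2EI) = 470.8/EI
  δ_0 = 3954/EI
Flexibility coefficient — unit upward force at 2: δ_{22} = L³/(3EI) = 72/EI.
Compatibility at 2: δ_0 − R_2·δ_{22} = 0, so R_2 = 3954/72 = 54.91 kN.
Vertical equilibrium: R_1 = ΣP − R_2 = 129 − 54.91 = 74.09 kN.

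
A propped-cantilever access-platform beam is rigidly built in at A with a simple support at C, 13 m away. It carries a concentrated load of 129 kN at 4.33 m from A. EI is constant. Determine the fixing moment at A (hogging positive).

Take the reaction at C as the redundant and release it; the primary structure is a cantilever fixed at A.
Primary-structure tip deflection at C by superposition:
  point load 129 at a = 4.33: Pa²(3L − a)/(6EI) = 13976/EI
Tip deflection under a unit load at C: L³/(3EI) = 732.3/EI.
The prop prevents deflection at C: R_C = δ_0/δ_{CC} = 13976/732.3 = 19.08 kN.
Moment equilibrium about A: M_A = Σ(load moments about A) − R_C·L = 558.6 − 19.08×13 = 310.5 kN·m.

M_A = 310.5 kN·m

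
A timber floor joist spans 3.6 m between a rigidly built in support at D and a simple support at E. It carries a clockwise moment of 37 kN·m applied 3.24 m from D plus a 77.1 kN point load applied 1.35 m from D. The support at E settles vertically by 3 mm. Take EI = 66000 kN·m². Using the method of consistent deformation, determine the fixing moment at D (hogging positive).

Choose R_E as the redundant. The primary structure is the cantilever fixed at D.
Downward deflection at the released point E due to the loads:
  clockwise couple 37 at a = 3.24: M₀a(2L − a)/(2EI) = 237.4/EI
  point load 77.1 at a = 1.35: Pa²(3L − a)/(6EI) = 221.3/EI
  δ_0 = 458.7/EI
Tip deflection under a unit load at E: L³/(3EI) = 15.55/EI.
With EI = 66000 kN·m²: δ_0 = 0.00695 m and δ_{EE} = 0.000236 m/kN.
Compatibility — the beam at E must follow the support down by 0.003 m: δ_0 − R_E·δ_{EE} = 0.003, so R_E = (0.00695 − 0.003)/0.000236 = 16.76 kN.
Moment equilibrium about D: M_D = Σ(load moments about D) − R_E·L = 141.1 − 16.76×3.6 = 80.74 kN·m.

M_D = 80.74 kN·m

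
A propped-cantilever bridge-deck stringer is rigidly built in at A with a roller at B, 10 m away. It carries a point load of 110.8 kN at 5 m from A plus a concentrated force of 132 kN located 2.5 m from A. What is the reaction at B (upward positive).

R_B = 45.97 kN

Choose R_B as the redundant. The primary structure is the cantilever fixed at A.
Free-end deflection of the primary structure under the applied loading (downward +):
  point load 110.8 at a = 5: Pa²(3L − a)/(6EI) = 11542/EI
  point load 132 at a = 2.5: Pa²(3L − a)/(6EI) = 3781/EI
  δ_0 = 15323/EI
Tip deflection under a unit load at B: L³/(3EI) = 333.3/EI.
Compatibility at B: δ_0 − R_B·δ_{BB} = 0, so R_B = 15323/333.3 = 45.97 kN.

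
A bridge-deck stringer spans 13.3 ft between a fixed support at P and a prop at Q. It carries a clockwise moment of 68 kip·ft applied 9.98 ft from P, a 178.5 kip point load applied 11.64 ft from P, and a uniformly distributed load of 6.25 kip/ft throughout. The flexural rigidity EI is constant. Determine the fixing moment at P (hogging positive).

M_P = 256.4 kip·ft

Take the reaction at Q as the redundant and release it; the primary structure is a cantilever fixed at P.
Deflection at Q on the released cantilever, summing each load's contribution:
  clockwise couple 68 at a = 9.98: M₀a(2L − a)/(2EI) = 5639/EI
  point load 178.5 at a = 11.64: Pa²(3L − a)/(6EI) = 113911/EI
  UDL 6.25: wL⁴/(8EI) = 24445/EI
  δ_0 = 143996/EI
Flexibility coefficient — unit upward force at Q: δ_{QQ} = L³/(3EI) = 784.2/EI.
Compatibility at Q: δ_0 − R_Q·δ_{QQ} = 0, so R_Q = 143996/784.2 = 183.6 kip.
Moment equilibrium about P: M_P = Σ(load moments about P) − R_Q·L = 2699 − 183.6×13.3 = 256.4 kip·ft.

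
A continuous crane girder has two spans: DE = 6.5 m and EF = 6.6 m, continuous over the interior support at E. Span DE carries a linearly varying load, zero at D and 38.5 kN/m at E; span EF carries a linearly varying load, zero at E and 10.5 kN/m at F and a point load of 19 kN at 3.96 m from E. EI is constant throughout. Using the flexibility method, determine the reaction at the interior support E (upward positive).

R_E = 126.3 kN

Release continuity at E by inserting a hinge; the redundant is the internal moment M_E. The primary structure is two simply-supported spans DE and EF.
Discontinuity in slope at E on the released structure — sum the simple-span end rotations:
  span DE: triangular load, peak 38.5: w₀L³/(45EI) = 235/EI
  span EF: triangular load, peak 10.5: 7w₀L³/(360EI) = 58.7/EI
  span EF: point load 19 at a = 3.96: Pab(L + b)/(6LEI) = 46.35/EI
  relative rotation θ_0 = (235 + 105)/EI = 340/EI
A unit hogging moment at E produces rotation L₁/(3EI) + L₂/(3EI) = 4.367/EI.
Slope continuity at E: θ_0 = M_E·4.367/EI, so M_E = 340/4.367 = 77.86 kN·m (hogging).
Span DE, ΣM about D with M_E applied at E: R_E^{DE}·6.5 = 542.2 + 77.86, so R_E^{DE} = 95.4 kN and R_D = 125.1 − 95.4 = 29.73 kN.
Span EF, ΣM about F: R_E^{EF}·6.6 = 126.4 + 77.86, so R_E^{EF} = 30.95 kN and R_F = 53.65 − 30.95 = 22.7 kN.
R_E = 95.4 + 30.95 = 126.3 kN.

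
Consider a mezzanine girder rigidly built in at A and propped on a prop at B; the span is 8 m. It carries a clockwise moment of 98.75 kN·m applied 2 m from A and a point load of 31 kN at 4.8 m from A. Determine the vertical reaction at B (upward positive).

R_B = 21.49 kN

Release the roller at B. Primary structure: cantilever fixed at A.
Free-end deflection of the primary structure under the applied loading (downward +):
  clockwise couple 98.75 at a = 2: M₀a(2L − a)/(2EI) = 1382/EI
  point load 31 at a = 4.8: Pa²(3L − a)/(6EI) = 2286/EI
  δ_0 = 3668/EI
Flexibility coefficient — unit upward force at B: δ_{BB} = L³/(3EI) = 170.7/EI.
The prop prevents deflection at B: R_B = δ_0/δ_{BB} = 3668/170.7 = 21.49 kN.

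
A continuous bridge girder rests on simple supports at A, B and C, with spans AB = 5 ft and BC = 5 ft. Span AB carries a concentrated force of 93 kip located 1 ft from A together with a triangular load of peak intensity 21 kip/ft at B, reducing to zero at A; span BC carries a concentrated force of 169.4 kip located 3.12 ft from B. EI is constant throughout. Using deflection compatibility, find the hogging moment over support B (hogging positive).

M_B = 108.2 kip·ft

Take M_B as the redundant. Released structure: two simple spans AB and BC with a hinge at B.
End slopes at the hinge B, treating each span as simply supported:
  span AB: point load 93 at a = 1: Pab(L + a)/(6LEI) = 74.4/EI
  span AB: triangular load, peak 21: w₀L³/(45EI) = 58.33/EI
  span BC: point load 169.4 at a = 3.12: Pab(L + b)/(6LEI) = 227.9/EI
  relative rotation θ_0 = (132.7 + 227.9)/EI = 360.6/EI
A unit hogging moment at B produces rotation L₁/(3EI) + L₂/(3EI) = 3.333/EI.
Slope continuity at B: θ_0 = M_B·3.333/EI, so M_B = 360.6/3.333 = 108.2 kip·ft (hogging).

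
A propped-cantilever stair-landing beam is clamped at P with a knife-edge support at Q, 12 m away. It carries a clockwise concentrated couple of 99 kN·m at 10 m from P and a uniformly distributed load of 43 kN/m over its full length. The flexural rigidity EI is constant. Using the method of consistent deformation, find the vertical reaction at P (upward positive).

Remove the prop at Q; the released (primary) structure is a cantilever built in at P.
Deflection at Q on the released cantilever, summing each load's contribution:
  clockwise couple 99 at a = 10: M₀a(2L − a)/(2EI) = 6930/EI
  UDL 43: wL⁴/(8EI) = 111456/EI
  δ_0 = 118386/EI
Tip deflection under a unit load at Q: L³/(3EI) = 576/EI.
The prop prevents deflection at Q: R_Q = δ_0/δ_{QQ} = 118386/576 = 205.5 kN.
Vertical equilibrium: R_P = ΣP − R_Q = 516 − 205.5 = 310.5 kN.

R_P = 310.5 kN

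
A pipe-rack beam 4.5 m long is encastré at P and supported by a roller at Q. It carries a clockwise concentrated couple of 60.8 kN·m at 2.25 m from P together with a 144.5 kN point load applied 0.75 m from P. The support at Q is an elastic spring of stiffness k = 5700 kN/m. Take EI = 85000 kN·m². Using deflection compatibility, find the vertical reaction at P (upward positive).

R_P = 130.5 kN

Take the reaction at Q as the redundant and release it; the primary structure is a cantilever fixed at P.
Free-end deflection of the primary structure under the applied loading (downward +):
  clockwise couple 60.8 at a = 2.25: M₀a(2L − a)/(2EI) = 461.7/EI
  point load 144.5 at a = 0.75: Pa²(3L − a)/(6EI) = 172.7/EI
  δ_0 = 634.4/EI
Tip deflection under a unit load at Q: L³/(3EI) = 30.38/EI.
With EI = 85000 kN·m²: δ_0 = 0.007464 m and δ_{QQ} = 0.000357 m/kN.
Compatibility — the spring shortens by R_Q/k under the reaction it provides: δ_0 − R_Q·δ_{QQ} = R_Q/k. With 1/k = 0.000175 m/kN, R_Q = δ_0 / (δ_{QQ} + 1/k) = 0.007464 / (0.000357 + 0.000175) = 14.01 kN.
Vertical equilibrium: R_P = ΣP − R_Q = 144.5 − 14.01 = 130.5 kN.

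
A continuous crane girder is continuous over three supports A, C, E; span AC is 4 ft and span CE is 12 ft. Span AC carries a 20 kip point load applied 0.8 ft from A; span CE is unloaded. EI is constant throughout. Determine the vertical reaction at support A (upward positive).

Take M_C as the redundant. Released structure: two simple spans AC and CE with a hinge at C.
Rotations at C on the released spans (each span's end-slope, ×1/EI):
  span AC: point load 20 at a = 0.8: Pab(L + a)/(6LEI) = 10.24/EI
  relative rotation θ_0 = (10.24 + 0)/EI = 10.24/EI
A unit hogging moment at C produces rotation L₁/(3EI) + L₂/(3EI) = 5.333/EI.
Compatibility: M_C·(L₁+L₂)/(3EI) = θ_0, giving M_C = 1.92 kip·ft (hogging).
Span AC, ΣM about A with M_C applied at C: R_C^{AC}·4 = 16 + 1.92, so R_C^{AC} = 4.48 kip and R_A = 20 − 4.48 = 15.52 kip.

R_A = 15.52 kip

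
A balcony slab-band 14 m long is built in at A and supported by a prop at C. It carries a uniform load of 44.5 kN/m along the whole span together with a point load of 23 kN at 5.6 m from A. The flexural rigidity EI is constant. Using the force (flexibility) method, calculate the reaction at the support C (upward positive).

Remove the prop at C; the released (primary) structure is a cantilever built in at A.
Free-end deflection of the primary structure under the applied loading (downward +):
  UDL 44.5: wL⁴/(8EI) = 213689/EI
  point load 23 at a = 5.6: Pa²(3L − a)/(6EI) = 4376/EI
  δ_0 = 218065/EI
Flexibility coefficient — unit upward force at C: δ_{CC} = L³/(3EI) = 914.7/EI.
Compatibility at C: δ_0 − R_C·δ_{CC} = 0, so R_C = 218065/914.7 = 238.4 kN.

R_C = 238.4 kN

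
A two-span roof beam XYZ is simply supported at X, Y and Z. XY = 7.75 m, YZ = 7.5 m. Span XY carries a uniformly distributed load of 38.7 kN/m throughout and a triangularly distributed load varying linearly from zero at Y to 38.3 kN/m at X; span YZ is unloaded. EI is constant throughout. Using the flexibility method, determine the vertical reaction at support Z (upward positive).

R_Z = -28.78 kN

Take M_Y as the redundant. Released structure: two simple spans XY and YZ with a hinge at Y.
Rotations at Y on the released spans (each span's end-slope, ×1/EI):
  span XY: UDL 38.7: wL³/(24EI) = 750.6/EI
  span XY: triangular load, peak 38.3: 7w₀L³/(360EI) = 346.7/EI
  relative rotation θ_0 = (1097 + 0)/EI = 1097/EI
A unit hogging moment at Y produces rotation L₁/(3EI) + L₂/(3EI) = 5.083/EI.
Compatibility: M_Y·(L₁+L₂)/(3EI) = θ_0, giving M_Y = 215.9 kN·m (hogging).
Span YZ, ΣM about Z: R_Y^{YZ}·7.5 = 0 + 215.9, so R_Y^{YZ} = 28.78 kN and R_Z = 0 − 28.78 = -28.78 kN.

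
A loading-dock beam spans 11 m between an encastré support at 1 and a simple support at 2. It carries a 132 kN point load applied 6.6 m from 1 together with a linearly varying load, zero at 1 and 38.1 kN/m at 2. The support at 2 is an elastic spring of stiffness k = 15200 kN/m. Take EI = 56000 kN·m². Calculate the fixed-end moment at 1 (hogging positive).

Remove the prop at 2; the released (primary) structure is a cantilever built in at 1.
Free-end deflection of the primary structure under the applied loading (downward +):
  point load 132 at a = 6.6: Pa²(3L − a)/(6EI) = 25300/EI
  triangular load, peak 38.1 at the free end: 11w₀L⁴/(120EI) = 51134/EI
  δ_0 = 76433/EI
Tip deflection under a unit load at 2: L³/(3EI) = 443.7/EI.
With EI = 56000 kN·m²: δ_0 = 1.3649 m and δ_{22} = 0.007923 m/kN.
Compatibility — the spring shortens by R_2/k under the reaction it provides: δ_0 − R_2·δ_{22} = R_2/k. With 1/k = 0.000066 m/kN, R_2 = δ_0 / (δ_{22} + 1/k) = 1.3649 / (0.007923 + 0.000066) = 170.9 kN.
Moment equilibrium about 1: M_1 = Σ(load moments about 1) − R_2·L = 2408 − 170.9×11 = 528.5 kN·m.

M_1 = 528.5 kN·m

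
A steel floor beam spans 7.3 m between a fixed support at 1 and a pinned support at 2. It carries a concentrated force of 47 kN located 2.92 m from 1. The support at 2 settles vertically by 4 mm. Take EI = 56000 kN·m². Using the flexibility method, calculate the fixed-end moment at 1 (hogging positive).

Remove the prop at 2; the released (primary) structure is a cantilever built in at 1.
Primary-structure tip deflection at 2 by superposition:
  point load 47 at a = 2.92: Pa²(3L − a)/(6EI) = 1268/EI
Flexibility coefficient — unit upward force at 2: δ_{22} = L³/(3EI) = 129.7/EI.
With EI = 56000 kN·m²: δ_0 = 0.022637 m and δ_{22} = 0.002316 m/kN.
Compatibility — the beam at 2 must follow the support down by 0.004 m: δ_0 − R_2·δ_{22} = 0.004, so R_2 = (0.022637 − 0.004)/0.002316 = 8.049 kN.
Moment equilibrium about 1: M_1 = Σ(load moments about 1) − R_2·L = 137.2 − 8.049×7.3 = 78.49 kN·m.

M_1 = 78.49 kN·m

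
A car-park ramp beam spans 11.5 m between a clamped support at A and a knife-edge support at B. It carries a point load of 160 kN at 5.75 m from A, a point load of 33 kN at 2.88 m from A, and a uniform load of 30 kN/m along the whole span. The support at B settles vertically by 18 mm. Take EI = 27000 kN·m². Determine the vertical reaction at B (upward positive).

Release the roller at B. Primary structure: cantilever fixed at A.
Free-end deflection of the primary structure under the applied loading (downward +):
  point load 160 at a = 5.75: Pa²(3L − a)/(6EI) = 25348/EI
  point load 33 at a = 2.88: Pa²(3L − a)/(6EI) = 1442/EI
  UDL 30: wL⁴/(8EI) = 65588/EI
  δ_0 = 92378/EI
Tip deflection under a unit load at B: L³/(3EI) = 507/EI.
With EI = 27000 kN·m²: δ_0 = 3.4214 m and δ_{BB} = 0.018776 m/kN.
Compatibility — the beam at B must follow the support down by 0.018 m: δ_0 − R_B·δ_{BB} = 0.018, so R_B = (3.4214 − 0.018)/0.018776 = 181.3 kN.

R_B = 181.3 kN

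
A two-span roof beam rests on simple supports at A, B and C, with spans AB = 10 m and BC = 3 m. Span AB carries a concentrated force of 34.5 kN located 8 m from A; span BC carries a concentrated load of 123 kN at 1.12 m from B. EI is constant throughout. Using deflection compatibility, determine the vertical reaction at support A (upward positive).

Release continuity at B by inserting a hinge; the redundant is the internal moment M_B. The primary structure is two simply-supported spans AB and BC.
Rotations at B on the released spans (each span's end-slope, ×1/EI):
  span AB: point load 34.5 at a = 8: Pab(L + a)/(6LEI) = 165.6/EI
  span BC: point load 123 at a = 1.12: Pab(L + b)/(6LEI) = 70.21/EI
  relative rotation θ_0 = (165.6 + 70.21)/EI = 235.8/EI
A unit hogging moment at B produces rotation L₁/(3EI) + L₂/(3EI) = 4.333/EI.
Slope continuity at B: θ_0 = M_B·4.333/EI, so M_B = 235.8/4.333 = 54.42 kN·m (hogging).
Span AB, ΣM about A with M_B applied at B: R_B^{AB}·10 = 276 + 54.42, so R_B^{AB} = 33.04 kN and R_A = 34.5 − 33.04 = 1.458 kN.

R_A = 1.458 kN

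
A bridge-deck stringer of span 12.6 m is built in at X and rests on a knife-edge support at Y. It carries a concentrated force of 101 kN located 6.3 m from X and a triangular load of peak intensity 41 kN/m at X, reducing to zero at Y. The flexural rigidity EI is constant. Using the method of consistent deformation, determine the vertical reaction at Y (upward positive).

Remove the prop at Y; the released (primary) structure is a cantilever built in at X.
Deflection at Y on the released cantilever, summing each load's contribution:
  point load 101 at a = 6.3: Pa²(3L − a)/(6EI) = 21046/EI
  triangular load, peak 41 at the fixed end: w₀L⁴/(30EI) = 34446/EI
  δ_0 = 55492/EI
Tip deflection under a unit load at Y: L³/(3EI) = 666.8/EI.
Compatibility at Y: δ_0 − R_Y·δ_{YY} = 0, so R_Y = 55492/666.8 = 83.22 kN.

R_Y = 83.22 kN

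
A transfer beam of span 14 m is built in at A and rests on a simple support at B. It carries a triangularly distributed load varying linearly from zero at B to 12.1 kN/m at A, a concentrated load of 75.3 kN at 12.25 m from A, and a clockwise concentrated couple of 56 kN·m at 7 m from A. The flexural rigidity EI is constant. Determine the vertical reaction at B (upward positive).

R_B = 82.69 kN

Choose R_B as the redundant. The primary structure is the cantilever fixed at A.
Deflection at B on the released cantilever, summing each load's contribution:
  triangular load, peak 12.1 at the fixed end: w₀L⁴/(30EI) = 15494/EI
  point load 75.3 at a = 12.25: Pa²(3L − a)/(6EI) = 56028/EI
  clockwise couple 56 at a = 7: M₀a(2L − a)/(2EI) = 4116/EI
  δ_0 = 75638/EI
Tip deflection under a unit load at B: L³/(3EI) = 914.7/EI.
The prop prevents deflection at B: R_B = δ_0/δ_{BB} = 75638/914.7 = 82.69 kN.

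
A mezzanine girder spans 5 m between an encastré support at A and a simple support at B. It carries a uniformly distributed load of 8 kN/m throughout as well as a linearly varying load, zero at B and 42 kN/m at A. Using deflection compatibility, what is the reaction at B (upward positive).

Remove the prop at B; the released (primary) structure is a cantilever built in at A.
Downward deflection at the released point B due to the loads:
  UDL 8: wL⁴/(8EI) = 625/EI
  triangular load, peak 42 at the fixed end: w₀L⁴/(30EI) = 875/EI
  δ_0 = 1500/EI
Tip deflection under a unit load at B: L³/(3EI) = 41.67/EI.
Compatibility at B: δ_0 − R_B·δ_{BB} = 0, so R_B = 1500/41.67 = 36 kN.

R_B = 36 kN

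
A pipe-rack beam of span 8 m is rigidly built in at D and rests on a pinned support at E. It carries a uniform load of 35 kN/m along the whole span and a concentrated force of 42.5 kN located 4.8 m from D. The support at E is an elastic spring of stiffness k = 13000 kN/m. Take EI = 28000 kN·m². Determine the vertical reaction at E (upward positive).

Take the reaction at E as the redundant and release it; the primary structure is a cantilever fixed at D.
Free-end deflection of the primary structure under the applied loading (downward +):
  UDL 35: wL⁴/(8EI) = 17920/EI
  point load 42.5 at a = 4.8: Pa²(3L − a)/(6EI) = 3133/EI
  δ_0 = 21053/EI
Flexibility coefficient — unit upward force at E: δ_{EE} = L³/(3EI) = 170.7/EI.
With EI = 28000 kN·m²: δ_0 = 0.75191 m and δ_{EE} = 0.006095 m/kN.
Compatibility — the spring shortens by R_E/k under the reaction it provides: δ_0 − R_E·δ_{EE} = R_E/k. With 1/k = 0.000077 m/kN, R_E = δ_0 / (δ_{EE} + 1/k) = 0.75191 / (0.006095 + 0.000077) = 121.8 kN.

R_E = 121.8 kN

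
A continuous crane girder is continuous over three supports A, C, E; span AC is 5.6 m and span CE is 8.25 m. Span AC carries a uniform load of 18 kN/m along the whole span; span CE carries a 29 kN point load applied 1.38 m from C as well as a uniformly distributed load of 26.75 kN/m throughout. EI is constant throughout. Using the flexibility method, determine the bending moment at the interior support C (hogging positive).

M_C = 182.3 kN·m

Release continuity at C by inserting a hinge; the redundant is the internal moment M_C. The primary structure is two simply-supported spans AC and CE.
Discontinuity in slope at C on the released structure — sum the simple-span end rotations:
  span AC: UDL 18: wL³/(24EI) = 131.7/EI
  span CE: point load 29 at a = 1.38: Pab(L + b)/(6LEI) = 83.98/EI
  span CE: UDL 26.75: wL³/(24EI) = 625.9/EI
  relative rotation θ_0 = (131.7 + 709.8)/EI = 841.5/EI
A unit hogging moment at C produces rotation L₁/(3EI) + L₂/(3EI) = 4.617/EI.
Compatibility: M_C·(L₁+L₂)/(3EI) = θ_0, giving M_C = 182.3 kN·m (hogging).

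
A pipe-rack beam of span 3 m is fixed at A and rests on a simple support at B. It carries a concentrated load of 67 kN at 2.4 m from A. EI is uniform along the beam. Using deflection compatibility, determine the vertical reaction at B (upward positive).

R_B = 47.17 kN

Take the reaction at B as the redundant and release it; the primary structure is a cantilever fixed at A.
Downward deflection at the released point B due to the loads:
  point load 67 at a = 2.4: Pa²(3L − a)/(6EI) = 424.5/EI
Flexibility coefficient — unit upward force at B: δ_{BB} = L³/(3EI) = 9/EI.
The prop prevents deflection at B: R_B = δ_0/δ_{BB} = 424.5/9 = 47.17 kN.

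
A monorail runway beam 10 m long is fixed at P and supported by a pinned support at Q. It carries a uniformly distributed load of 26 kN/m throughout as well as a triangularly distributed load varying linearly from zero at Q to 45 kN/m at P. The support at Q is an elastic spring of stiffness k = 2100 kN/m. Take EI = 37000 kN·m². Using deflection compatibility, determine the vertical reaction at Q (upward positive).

Release the roller at Q. Primary structure: cantilever fixed at P.
Downward deflection at the released point Q due to the loads:
  UDL 26: wL⁴/(8EI) = 32500/EI
  triangular load, peak 45 at the fixed end: w₀L⁴/(30EI) = 15000/EI
  δ_0 = 47500/EI
Tip deflection under a unit load at Q: L³/(3EI) = 333.3/EI.
With EI = 37000 kN·m²: δ_0 = 1.2838 m and δ_{QQ} = 0.009009 m/kN.
Compatibility — the spring shortens by R_Q/k under the reaction it provides: δ_0 − R_Q·δ_{QQ} = R_Q/k. With 1/k = 0.000476 m/kN, R_Q = δ_0 / (δ_{QQ} + 1/k) = 1.2838 / (0.009009 + 0.000476) = 135.3 kN.

R_Q = 135.3 kN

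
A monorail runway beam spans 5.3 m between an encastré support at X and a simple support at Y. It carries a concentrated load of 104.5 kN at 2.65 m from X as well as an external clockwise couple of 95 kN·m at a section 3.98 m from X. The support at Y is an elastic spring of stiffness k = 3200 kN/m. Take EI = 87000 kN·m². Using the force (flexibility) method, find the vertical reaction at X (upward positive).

R_X = 67.11 kN

Remove the prop at Y; the released (primary) structure is a cantilever built in at X.
Primary-structure tip deflection at Y by superposition:
  point load 104.5 at a = 2.65: Pa²(3L − a)/(6EI) = 1621/EI
  clockwise couple 95 at a = 3.98: M₀a(2L − a)/(2EI) = 1252/EI
  δ_0 = 2872/EI
Flexibility coefficient — unit upward force at Y: δ_{YY} = L³/(3EI) = 49.63/EI.
With EI = 87000 kN·m²: δ_0 = 0.033013 m and δ_{YY} = 0.00057 m/kN.
Compatibility — the spring shortens by R_Y/k under the reaction it provides: δ_0 − R_Y·δ_{YY} = R_Y/k. With 1/k = 0.000313 m/kN, R_Y = δ_0 / (δ_{YY} + 1/k) = 0.033013 / (0.00057 + 0.000313) = 37.39 kN.
Vertical equilibrium: R_X = ΣP − R_Y = 104.5 − 37.39 = 67.11 kN.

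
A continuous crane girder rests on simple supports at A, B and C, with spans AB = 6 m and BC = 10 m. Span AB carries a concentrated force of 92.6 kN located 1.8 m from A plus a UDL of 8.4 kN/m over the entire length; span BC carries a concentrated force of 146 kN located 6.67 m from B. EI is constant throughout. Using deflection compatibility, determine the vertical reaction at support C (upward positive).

Take M_B as the redundant. Released structure: two simple spans AB and BC with a hinge at B.
Discontinuity in slope at B on the released structure — sum the simple-span end rotations:
  span AB: point load 92.6 at a = 1.8: Pab(L + a)/(6LEI) = 151.7/EI
  span AB: UDL 8.4: wL³/(24EI) = 75.6/EI
  span BC: point load 146 at a = 6.67: Pab(L + b)/(6LEI) = 720.4/EI
  relative rotation θ_0 = (227.3 + 720.4)/EI = 947.7/EI
A unit hogging moment at B produces rotation L₁/(3EI) + L₂/(3EI) = 5.333/EI.
Slope continuity at B: θ_0 = M_B·5.333/EI, so M_B = 947.7/5.333 = 177.7 kN·m (hogging).
Span BC, ΣM about C: R_B^{BC}·10 = 486.2 + 177.7, so R_B^{BC} = 66.39 kN and R_C = 146 − 66.39 = 79.61 kN.

R_C = 79.61 kN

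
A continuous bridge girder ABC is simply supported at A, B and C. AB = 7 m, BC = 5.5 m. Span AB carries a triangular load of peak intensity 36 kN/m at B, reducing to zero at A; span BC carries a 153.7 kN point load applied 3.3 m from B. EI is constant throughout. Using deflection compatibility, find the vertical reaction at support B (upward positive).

R_B = 187.2 kN

Insert a hinge at B; M_B is the redundant, and each span becomes simply supported.
Discontinuity in slope at B on the released structure — sum the simple-span end rotations:
  span AB: triangular load, peak 36: w₀L³/(45EI) = 274.4/EI
  span BC: point load 153.7 at a = 3.3: Pab(L + b)/(6LEI) = 260.4/EI
  relative rotation θ_0 = (274.4 + 260.4)/EI = 534.8/EI
A unit hogging moment at B produces rotation L₁/(3EI) + L₂/(3EI) = 4.167/EI.
Compatibility: M_B·(L₁+L₂)/(3EI) = θ_0, giving M_B = 128.3 kN·m (hogging).
Span AB, ΣM about A with M_B applied at B: R_B^{AB}·7 = 588 + 128.3, so R_B^{AB} = 102.3 kN and R_A = 126 − 102.3 = 23.67 kN.
Span BC, ΣM about C: R_B^{BC}·5.5 = 338.1 + 128.3, so R_B^{BC} = 84.82 kN and R_C = 153.7 − 84.82 = 68.88 kN.
R_B = 102.3 + 84.82 = 187.2 kN.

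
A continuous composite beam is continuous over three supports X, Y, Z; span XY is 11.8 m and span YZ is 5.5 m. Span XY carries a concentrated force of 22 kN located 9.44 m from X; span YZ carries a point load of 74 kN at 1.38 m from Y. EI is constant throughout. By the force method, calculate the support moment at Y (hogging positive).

Take M_Y as the redundant. Released structure: two simple spans XY and YZ with a hinge at Y.
End slopes at the hinge Y, treating each span as simply supported:
  span XY: point load 22 at a = 9.44: Pab(L + a)/(6LEI) = 147/EI
  span YZ: point load 74 at a = 1.38: Pab(L + b)/(6LEI) = 122.7/EI
  relative rotation θ_0 = (147 + 122.7)/EI = 269.7/EI
A unit hogging moment at Y produces rotation L₁/(3EI) + L₂/(3EI) = 5.767/EI.
Compatibility: M_Y·(L₁+L₂)/(3EI) = θ_0, giving M_Y = 46.77 kN·m (hogging).

M_Y = 46.77 kN·m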